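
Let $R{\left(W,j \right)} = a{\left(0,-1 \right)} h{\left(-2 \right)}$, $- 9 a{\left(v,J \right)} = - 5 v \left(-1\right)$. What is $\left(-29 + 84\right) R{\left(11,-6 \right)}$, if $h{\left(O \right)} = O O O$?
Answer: $0$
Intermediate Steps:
$a{\left(v,J \right)} = - \frac{5 v}{9}$ ($a{\left(v,J \right)} = - \frac{- 5 v \left(-1\right)}{9} = - \frac{5 v}{9}$)
$h{\left(O \right)} = O^{3}$ ($h{\left(O \right)} = O O^{2} = O^{3}$)
$R{\left(W,j \right)} = 0$ ($R{\left(W,j \right)} = \left(- \frac{5}{9}\right) 0 \left(-2\right)^{3} = 0 \left(-8\right) = 0$)
$\left(-29 + 84\right) R{\left(11,-6 \right)} = \left(-29 + 84\right) 0 = 55 \cdot 0 = 0$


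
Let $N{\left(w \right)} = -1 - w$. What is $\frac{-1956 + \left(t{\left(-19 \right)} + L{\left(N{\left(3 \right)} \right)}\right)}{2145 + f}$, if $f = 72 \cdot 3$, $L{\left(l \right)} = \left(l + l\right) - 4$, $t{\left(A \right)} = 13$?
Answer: $- \frac{1955}{2361} \approx -0.82804$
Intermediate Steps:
$L{\left(l \right)} = -4 + 2 l$ ($L{\left(l \right)} = 2 l - 4 = -4 + 2 l$)
$f = 216$
$\frac{-1956 + \left(t{\left(-19 \right)} + L{\left(N{\left(3 \right)} \right)}\right)}{2145 + f} = \frac{-1956 + \left(13 + \left(-4 + 2 \left(-1 - 3\right)\right)\right)}{2145 + 216} = \frac{-1956 + \left(13 + \left(-4 + 2 \left(-1 - 3\right)\right)\right)}{2361} = \left(-1956 + \left(13 + \left(-4 + 2 \left(-4\right)\right)\right)\right) \frac{1}{2361} = \left(-1956 + \left(13 - 12\right)\right) \frac{1}{2361} = \left(-1956 + 1\right) \frac{1}{2361} = \left(-1955\right) \frac{1}{2361} = - \frac{1955}{2361}$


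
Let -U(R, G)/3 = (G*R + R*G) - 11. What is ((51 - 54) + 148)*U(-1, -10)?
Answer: -3915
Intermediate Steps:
U(R, G) = 33 - 6*G*R (U(R, G) = -3*((G*R + R*G) - 11) = -3*((G*R + G*R) - 11) = -3*(2*G*R - 11) = -3*(-11 + 2*G*R) = 33 - 6*G*R)
((51 - 54) + 148)*U(-1, -10) = ((51 - 54) + 148)*(33 - 6*(-10)*(-1)) = (-3 + 148)*(33 - 60) = 145*(-27) = -3915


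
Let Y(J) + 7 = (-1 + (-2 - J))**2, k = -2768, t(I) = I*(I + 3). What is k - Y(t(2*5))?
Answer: -20450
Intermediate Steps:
t(I) = I*(3 + I)
Y(J) = -7 + (-3 - J)**2 (Y(J) = -7 + (-1 + (-2 - J))**2 = -7 + (-3 - J)**2)
k - Y(t(2*5)) = -2768 - (-7 + (3 + (2*5)*(3 + 2*5))**2) = -2768 - (-7 + (3 + 10*(3 + 10))**2) = -2768 - (-7 + (3 + 10*13)**2) = -2768 - (-7 + (3 + 130)**2) = -2768 - (-7 + 133**2) = -2768 - (-7 + 17689) = -2768 - 1*17682 = -2768 - 17682 = -20450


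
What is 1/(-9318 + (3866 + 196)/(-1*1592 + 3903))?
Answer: -2311/21529836 ≈ -0.00010734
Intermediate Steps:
1/(-9318 + (3866 + 196)/(-1*1592 + 3903)) = 1/(-9318 + 4062/(-1592 + 3903)) = 1/(-9318 + 4062/2311) = 1/(-21529836/2311) = -2311/21529836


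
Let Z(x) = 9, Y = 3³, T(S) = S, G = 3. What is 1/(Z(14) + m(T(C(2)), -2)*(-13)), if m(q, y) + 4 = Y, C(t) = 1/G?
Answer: -1/290 ≈ -0.0034483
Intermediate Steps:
C(t) = ⅓ (C(t) = 1/3 = ⅓)
Y = 27
m(q, y) = 23 (m(q, y) = -4 + 27 = 23)
1/(Z(14) + m(T(C(2)), -2)*(-13)) = 1/(9 + 23*(-13)) = 1/(9 - 299) = 1/(-290) = -1/290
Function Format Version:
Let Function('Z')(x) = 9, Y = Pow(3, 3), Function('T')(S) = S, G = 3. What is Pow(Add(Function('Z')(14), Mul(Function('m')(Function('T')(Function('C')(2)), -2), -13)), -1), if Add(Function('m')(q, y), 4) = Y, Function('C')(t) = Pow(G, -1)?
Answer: Rational(-1, 290) ≈ -0.0034483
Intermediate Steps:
Function('C')(t) = Rational(1, 3) (Function('C')(t) = Pow(3, -1) = Rational(1, 3))
Y = 27
Function('m')(q, y) = 23 (Function('m')(q, y) = Add(-4, 27) = 23)
Pow(Add(Function('Z')(14), Mul(Function('m')(Function('T')(Function('C')(2)), -2), -13)), -1) = Pow(Add(9, Mul(23, -13)), -1) = Pow(Add(9, -299), -1) = Pow(-290, -1) = Rational(-1, 290)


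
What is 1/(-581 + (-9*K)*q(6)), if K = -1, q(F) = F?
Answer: -1/527 ≈ -0.0018975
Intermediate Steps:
1/(-581 + (-9*K)*q(6)) = 1/(-581 - 9*(-1)*6) = 1/(-581 + 9*6) = 1/(-581 + 54) = 1/(-527) = -1/527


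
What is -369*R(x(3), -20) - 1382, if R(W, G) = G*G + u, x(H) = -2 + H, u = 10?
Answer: -152672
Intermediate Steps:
R(W, G) = 10 + G² (R(W, G) = G*G + 10 = G² + 10 = 10 + G²)
-369*R(x(3), -20) - 1382 = -369*(10 + (-20)²) - 1382 = -369*(10 + 400) - 1382 = -369*410 - 1382 = -151290 - 1382 = -152672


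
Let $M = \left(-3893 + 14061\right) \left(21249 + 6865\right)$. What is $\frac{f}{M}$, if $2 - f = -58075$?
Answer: $\frac{58077}{285863152} \approx 0.00020316$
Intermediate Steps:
$f = 58077$ ($f = 2 - -58075 = 2 + 58075 = 58077$)
$M = 285863152$ ($M = 10168 \cdot 28114 = 285863152$)
$\frac{f}{M} = \frac{58077}{285863152}$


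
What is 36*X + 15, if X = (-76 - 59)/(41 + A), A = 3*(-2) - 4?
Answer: -4395/31 ≈ -141.77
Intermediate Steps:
A = -10 (A = -6 - 4 = -10)
X = -135/31 (X = (-76 - 59)/(41 - 10) = -135/31 ≈ -4.3548)
36*X + 15 = 36*(-135/31) + 15 = -4860/31 + 15 = -4395/31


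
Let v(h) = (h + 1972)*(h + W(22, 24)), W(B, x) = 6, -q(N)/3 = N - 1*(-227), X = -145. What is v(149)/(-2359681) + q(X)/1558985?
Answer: -513104595201/3678707283785 ≈ -0.13948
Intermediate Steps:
q(N) = -681 - 3*N (q(N) = -3*(N - 1*(-227)) = -3*(N + 227) = -3*(227 + N) = -681 - 3*N)
v(h) = (6 + h)*(1972 + h) (v(h) = (h + 1972)*(h + 6) = (1972 + h)*(6 + h) = (6 + h)*(1972 + h))
v(149)/(-2359681) + q(X)/1558985 = (11832 + 149² + 1978*149)/(-2359681) + (-681 - 3*(-145))/1558985 = (11832 + 22201 + 294722)*(-1/2359681) + (-681 + 435)*(1/1558985) = 328755*(-1/2359681) - 246*1/1558985 = -328755/2359681 - 246/1558985 = -513104595201/3678707283785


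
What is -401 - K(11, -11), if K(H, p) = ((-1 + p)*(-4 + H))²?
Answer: -7457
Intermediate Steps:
K(H, p) = (-1 + p)²*(-4 + H)²
-401 - K(11, -11) = -401 - (-1 - 11)²*(-4 + 11)² = -401 - (-12)²*7² = -401 - 144*49 = -401 - 1*7056 = -401 - 7056 = -7457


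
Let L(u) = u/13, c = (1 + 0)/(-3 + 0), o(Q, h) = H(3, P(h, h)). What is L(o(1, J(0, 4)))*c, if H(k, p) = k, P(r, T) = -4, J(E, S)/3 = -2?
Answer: -1/13 ≈ -0.076923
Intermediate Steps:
J(E, S) = -6 (J(E, S) = 3*(-2) = -6)
o(Q, h) = 3
c = -⅓ (c = 1/(-3) = 1*(-⅓) = -⅓ ≈ -0.33333)
L(u) = u/13 (L(u) = u*(1/13) = u/13)
L(o(1, J(0, 4)))*c = ((1/13)*3)*(-⅓) = (3/13)*(-⅓) = -1/13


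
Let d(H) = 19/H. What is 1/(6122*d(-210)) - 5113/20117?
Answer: -299479252/1169984603 ≈ -0.25597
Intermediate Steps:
d(H) = 19/H
1/(6122*d(-210)) - 5113/20117 = 1/(6122*((19/(-210)))) - 5113/20117 = 1/(6122*((19*(-1/210)))) - 5113*1/20117 = 1/(6122*(-19/210)) - 5113/20117 = (1/6122)*(-210/19) - 5113/20117 = -105/58159 - 5113/20117 = -299479252/1169984603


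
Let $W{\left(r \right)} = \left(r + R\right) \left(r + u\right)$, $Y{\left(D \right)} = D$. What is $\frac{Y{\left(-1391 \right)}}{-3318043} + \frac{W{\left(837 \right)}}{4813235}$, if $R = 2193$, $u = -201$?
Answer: $\frac{1280165902865}{3194104139821} \approx 0.40079$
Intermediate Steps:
$W{\left(r \right)} = \left(-201 + r\right) \left(2193 + r\right)$ ($W{\left(r \right)} = \left(r + 2193\right) \left(r - 201\right) = \left(2193 + r\right) \left(-201 + r\right) = \left(-201 + r\right) \left(2193 + r\right)$)
$\frac{Y{\left(-1391 \right)}}{-3318043} + \frac{W{\left(837 \right)}}{4813235} = - \frac{1391}{-3318043} + \frac{-440793 + 837^{2} + 1992 \cdot 837}{4813235} = \left(-1391\right) \left(- \frac{1}{3318043}\right) + \left(-440793 + 700569 + 1667304\right) \frac{1}{4813235} = \frac{1391}{3318043} + 1927080 \cdot \frac{1}{4813235} = \frac{1391}{3318043} + \frac{385416}{962647} = \frac{1280165902865}{3194104139821}$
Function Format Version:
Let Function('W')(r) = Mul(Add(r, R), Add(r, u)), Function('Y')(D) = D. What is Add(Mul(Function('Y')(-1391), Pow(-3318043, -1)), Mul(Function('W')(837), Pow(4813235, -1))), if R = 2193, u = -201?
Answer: Rational(1280165902865, 3194104139821) ≈ 0.40079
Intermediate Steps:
Function('W')(r) = Mul(Add(-201, r), Add(2193, r)) (Function('W')(r) = Mul(Add(r, 2193), Add(r, -201)) = Mul(Add(2193, r), Add(-201, r)) = Mul(Add(-201, r), Add(2193, r)))
Add(Mul(Function('Y')(-1391), Pow(-3318043, -1)), Mul(Function('W')(837), Pow(4813235, -1))) = Add(Mul(-1391, Pow(-3318043, -1)), Mul(Add(-440793, Pow(837, 2), Mul(1992, 837)), Pow(4813235, -1))) = Add(Mul(-1391, Rational(-1, 3318043)), Mul(Add(-440793, 700569, 1667304), Rational(1, 4813235))) = Add(Rational(1391, 3318043), Mul(1927080, Rational(1, 4813235))) = Add(Rational(1391, 3318043), Rational(385416, 962647)) = Rational(1280165902865, 3194104139821)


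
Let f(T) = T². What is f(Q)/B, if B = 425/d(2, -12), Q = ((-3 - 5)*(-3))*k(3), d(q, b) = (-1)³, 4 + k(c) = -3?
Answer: -28224/425 ≈ -66.409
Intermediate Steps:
k(c) = -7 (k(c) = -4 - 3 = -7)
d(q, b) = -1
Q = -168 (Q = ((-3 - 5)*(-3))*(-7) = -8*(-3)*(-7) = 24*(-7) = -168)
B = -425 (B = 425/(-1) = 425*(-1) = -425)
f(Q)/B = (-168)²/(-425) = 28224*(-1/425) = -28224/425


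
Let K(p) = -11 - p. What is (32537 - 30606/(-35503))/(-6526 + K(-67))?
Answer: -1155191717/229704410 ≈ -5.0290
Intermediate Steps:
(32537 - 30606/(-35503))/(-6526 + K(-67)) = (32537 - 30606/(-35503))/(-6526 + (-11 - 1*(-67))) = (32537 - 30606*(-1/35503))/(-6526 + (-11 + 67)) = (32537 + 30606/35503)/(-6526 + 56) = (1155191717/35503)/(-6470) = (1155191717/35503)*(-1/6470) = -1155191717/229704410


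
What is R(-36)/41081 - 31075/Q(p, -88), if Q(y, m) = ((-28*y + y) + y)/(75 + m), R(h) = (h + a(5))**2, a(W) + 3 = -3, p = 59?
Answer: -1276383923/4847558 ≈ -263.30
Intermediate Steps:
a(W) = -6 (a(W) = -3 - 3 = -6)
R(h) = (-6 + h)**2 (R(h) = (h - 6)**2 = (-6 + h)**2)
Q(y, m) = -26*y/(75 + m) (Q(y, m) = (-27*y + y)/(75 + m) = (-26*y)/(75 + m) = -26*y/(75 + m))
R(-36)/41081 - 31075/Q(p, -88) = (-6 - 36)**2/41081 - 31075/((-26*59/(75 - 88))) = (-42)**2*(1/41081) - 31075/((-26*59/(-13))) = 1764*(1/41081) - 31075/((-26*59*(-1/13))) = 1764/41081 - 31075/118 = -1276383923/4847558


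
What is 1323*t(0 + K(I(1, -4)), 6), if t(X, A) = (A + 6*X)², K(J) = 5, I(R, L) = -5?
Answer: 1714608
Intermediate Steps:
1323*t(0 + K(I(1, -4)), 6) = 1323*(6 + 6*(0 + 5))² = 1323*(6 + 6*5)² = 1323*(6 + 30)² = 1323*36² = 1323*1296 = 1714608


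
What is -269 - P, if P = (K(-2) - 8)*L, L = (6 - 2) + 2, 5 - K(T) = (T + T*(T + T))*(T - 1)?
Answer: -359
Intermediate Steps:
K(T) = 5 - (-1 + T)*(T + 2*T**2) (K(T) = 5 - (T + T*(T + T))*(T - 1) = 5 - (T + T*(2*T))*(-1 + T) = 5 - (T + 2*T**2)*(-1 + T) = 5 - (-1 + T)*(T + 2*T**2))
L = 6 (L = 4 + 2 = 6)
P = 90 (P = ((5 - 2 + (-2)**2 - 2*(-2)**3) - 8)*6 = ((5 - 2 + 4 - 2*(-8)) - 8)*6 = ((5 - 2 + 4 + 16) - 8)*6 = (23 - 8)*6 = 15*6 = 90)
-269 - P = -269 - 1*90 = -269 - 90 = -359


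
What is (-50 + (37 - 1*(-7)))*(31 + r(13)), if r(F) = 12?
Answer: -258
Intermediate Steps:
(-50 + (37 - 1*(-7)))*(31 + r(13)) = (-50 + (37 - 1*(-7)))*(31 + 12) = (-50 + (37 + 7))*43 = (-50 + 44)*43 = -6*43 = -258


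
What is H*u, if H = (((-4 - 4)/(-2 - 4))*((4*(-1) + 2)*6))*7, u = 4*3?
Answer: -1344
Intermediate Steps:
u = 12
H = -112 (H = ((-8/(-6))*((-4 + 2)*6))*7 = ((-8*(-⅙))*(-2*6))*7 = ((4/3)*(-12))*7 = -16*7 = -112)
H*u = -112*12 = -1344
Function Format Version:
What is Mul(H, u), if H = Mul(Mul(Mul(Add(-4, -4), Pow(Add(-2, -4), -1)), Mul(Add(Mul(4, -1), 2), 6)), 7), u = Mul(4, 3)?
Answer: -1344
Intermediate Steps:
u = 12
H = -112 (H = Mul(Mul(Mul(-8, Pow(-6, -1)), Mul(Add(-4, 2), 6)), 7) = Mul(Mul(Mul(-8, Rational(-1, 6)), Mul(-2, 6)), 7) = Mul(Mul(Rational(4, 3), -12), 7) = Mul(-16, 7) = -112)
Mul(H, u) = Mul(-112, 12) = -1344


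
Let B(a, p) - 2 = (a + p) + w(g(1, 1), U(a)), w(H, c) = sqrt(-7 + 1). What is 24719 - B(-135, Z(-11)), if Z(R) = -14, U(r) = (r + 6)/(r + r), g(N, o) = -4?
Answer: 24866 - I*sqrt(6) ≈ 24866.0 - 2.4495*I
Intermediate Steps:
U(r) = (6 + r)/(2*r) (U(r) = (6 + r)/((2*r)) = (6 + r)*(1/(2*r)) = (6 + r)/(2*r))
w(H, c) = I*sqrt(6) (w(H, c) = sqrt(-6) = I*sqrt(6))
B(a, p) = 2 + a + p + I*sqrt(6) (B(a, p) = 2 + ((a + p) + I*sqrt(6)) = 2 + (a + p + I*sqrt(6)) = 2 + a + p + I*sqrt(6))
24719 - B(-135, Z(-11)) = 24719 - (2 - 135 - 14 + I*sqrt(6)) = 24719 - (-147 + I*sqrt(6)) = 24719 + (147 - I*sqrt(6)) = 24866 - I*sqrt(6)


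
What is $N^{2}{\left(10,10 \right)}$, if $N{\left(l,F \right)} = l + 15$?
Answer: $625$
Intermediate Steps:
$N{\left(l,F \right)} = 15 + l$
$N^{2}{\left(10,10 \right)} = \left(15 + 10\right)^{2} = 25^{2} = 625$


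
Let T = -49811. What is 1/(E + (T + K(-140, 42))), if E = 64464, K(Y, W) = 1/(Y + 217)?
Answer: 77/1128282 ≈ 6.8245e-5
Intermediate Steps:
K(Y, W) = 1/(217 + Y)
1/(E + (T + K(-140, 42))) = 1/(64464 + (-49811 + 1/(217 - 140))) = 1/(64464 + (-49811 + 1/77)) = 1/(64464 - 3835446/77) = 1/(1128282/77) = 77/1128282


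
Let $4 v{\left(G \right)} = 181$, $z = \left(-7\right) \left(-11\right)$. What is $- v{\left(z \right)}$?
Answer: $- \frac{181}{4} \approx -45.25$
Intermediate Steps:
$z = 77$
$v{\left(G \right)} = \frac{181}{4}$ ($v{\left(G \right)} = \frac{1}{4} \cdot 181 = \frac{181}{4}$)
$- v{\left(z \right)} = \left(-1\right) \frac{181}{4} = - \frac{181}{4}$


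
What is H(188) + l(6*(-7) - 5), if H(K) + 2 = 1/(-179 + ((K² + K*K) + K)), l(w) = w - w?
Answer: -141393/70697 ≈ -2.0000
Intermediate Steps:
l(w) = 0
H(K) = -2 + 1/(-179 + K + 2*K²) (H(K) = -2 + 1/(-179 + ((K² + K*K) + K)) = -2 + 1/(-179 + ((K² + K²) + K)) = -2 + 1/(-179 + (2*K² + K)) = -2 + 1/(-179 + (K + 2*K²)) = -2 + 1/(-179 + K + 2*K²))
H(188) + l(6*(-7) - 5) = (359 - 4*188² - 2*188)/(-179 + 188 + 2*188²) + 0 = (359 - 4*35344 - 376)/(-179 + 188 + 2*35344) + 0 = (359 - 141376 - 376)/(-179 + 188 + 70688) + 0 = -141393/70697 + 0 = -141393/70697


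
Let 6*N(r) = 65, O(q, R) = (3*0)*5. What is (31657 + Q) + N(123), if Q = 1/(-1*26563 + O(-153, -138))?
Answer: 5047155935/159378 ≈ 31668.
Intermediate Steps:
O(q, R) = 0 (O(q, R) = 0*5 = 0)
Q = -1/26563 (Q = 1/(-1*26563 + 0) = 1/(-26563 + 0) = 1/(-26563) = -1/26563 ≈ -3.7646e-5)
N(r) = 65/6 (N(r) = (⅙)*65 = 65/6)
(31657 + Q) + N(123) = (31657 - 1/26563) + 65/6 = 840904890/26563 + 65/6 = 5047155935/159378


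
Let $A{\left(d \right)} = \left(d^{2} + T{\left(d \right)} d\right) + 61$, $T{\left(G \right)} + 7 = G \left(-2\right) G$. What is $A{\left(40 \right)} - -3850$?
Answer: $-122769$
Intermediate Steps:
$T{\left(G \right)} = -7 - 2 G^{2}$ ($T{\left(G \right)} = -7 + G \left(-2\right) G = -7 + - 2 G G = -7 - 2 G^{2}$)
$A{\left(d \right)} = 61 + d^{2} + d \left(-7 - 2 d^{2}\right)$ ($A{\left(d \right)} = \left(d^{2} + \left(-7 - 2 d^{2}\right) d\right) + 61 = \left(d^{2} + d \left(-7 - 2 d^{2}\right)\right) + 61 = 61 + d^{2} + d \left(-7 - 2 d^{2}\right)$)
$A{\left(40 \right)} - -3850 = \left(61 + 40^{2} - 40 \left(7 + 2 \cdot 40^{2}\right)\right) - -3850 = \left(61 + 1600 - 40 \left(7 + 2 \cdot 1600\right)\right) + 3850 = \left(61 + 1600 - 40 \left(7 + 3200\right)\right) + 3850 = \left(61 + 1600 - 40 \cdot 3207\right) + 3850 = \left(61 + 1600 - 128280\right) + 3850 = -126619 + 3850 = -122769$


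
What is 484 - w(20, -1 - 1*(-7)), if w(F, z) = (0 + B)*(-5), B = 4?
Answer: 504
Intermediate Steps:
w(F, z) = -20 (w(F, z) = (0 + 4)*(-5) = 4*(-5) = -20)
484 - w(20, -1 - 1*(-7)) = 484 - 1*(-20) = 484 + 20 = 504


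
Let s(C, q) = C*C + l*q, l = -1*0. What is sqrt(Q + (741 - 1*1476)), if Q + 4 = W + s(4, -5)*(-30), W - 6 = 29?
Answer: 4*I*sqrt(74) ≈ 34.409*I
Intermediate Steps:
W = 35 (W = 6 + 29 = 35)
l = 0
s(C, q) = C**2 (s(C, q) = C*C + 0*q = C**2 + 0 = C**2)
Q = -449 (Q = -4 + (35 + 4**2*(-30)) = -4 + (35 + 16*(-30)) = -4 + (35 - 480) = -4 - 445 = -449)
sqrt(Q + (741 - 1*1476)) = sqrt(-449 + (741 - 1*1476)) = sqrt(-449 + (741 - 1476)) = sqrt(-449 - 735) = sqrt(-1184) = 4*I*sqrt(74)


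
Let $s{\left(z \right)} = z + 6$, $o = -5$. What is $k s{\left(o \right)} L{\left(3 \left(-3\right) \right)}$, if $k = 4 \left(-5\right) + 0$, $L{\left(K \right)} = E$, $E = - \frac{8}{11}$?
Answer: $\frac{160}{11} \approx 14.545$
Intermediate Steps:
$E = - \frac{8}{11}$ ($E = \left(-8\right) \frac{1}{11} = - \frac{8}{11} \approx -0.72727$)
$L{\left(K \right)} = - \frac{8}{11}$
$k = -20$ ($k = -20 + 0 = -20$)
$s{\left(z \right)} = 6 + z$
$k s{\left(o \right)} L{\left(3 \left(-3\right) \right)} = - 20 \left(6 - 5\right) \left(- \frac{8}{11}\right) = \left(-20\right) 1 \left(- \frac{8}{11}\right) = \left(-20\right) \left(- \frac{8}{11}\right) = \frac{160}{11}$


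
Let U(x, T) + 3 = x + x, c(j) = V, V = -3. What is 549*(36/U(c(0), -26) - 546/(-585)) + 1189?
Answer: -2473/5 ≈ -494.60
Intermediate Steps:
c(j) = -3
U(x, T) = -3 + 2*x (U(x, T) = -3 + (x + x) = -3 + 2*x)
549*(36/U(c(0), -26) - 546/(-585)) + 1189 = 549*(36/(-3 + 2*(-3)) - 546/(-585)) + 1189 = 549*(36/(-3 - 6) - 546*(-1/585)) + 1189 = 549*(36/(-9) + 14/15) + 1189 = 549*(36*(-⅑) + 14/15) + 1189 = 549*(-4 + 14/15) + 1189 = 549*(-46/15) + 1189 = -8418/5 + 1189 = -2473/5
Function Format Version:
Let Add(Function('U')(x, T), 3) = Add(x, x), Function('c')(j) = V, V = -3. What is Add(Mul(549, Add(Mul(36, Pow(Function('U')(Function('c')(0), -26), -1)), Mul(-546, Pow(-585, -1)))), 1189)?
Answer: Rational(-2473, 5) ≈ -494.60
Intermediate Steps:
Function('c')(j) = -3
Function('U')(x, T) = Add(-3, Mul(2, x)) (Function('U')(x, T) = Add(-3, Add(x, x)) = Add(-3, Mul(2, x)))
Add(Mul(549, Add(Mul(36, Pow(Function('U')(Function('c')(0), -26), -1)), Mul(-546, Pow(-585, -1)))), 1189) = Add(Mul(549, Add(Mul(36, Pow(Add(-3, Mul(2, -3)), -1)), Mul(-546, Pow(-585, -1)))), 1189) = Add(Mul(549, Add(Mul(36, Pow(Add(-3, -6), -1)), Mul(-546, Rational(-1, 585)))), 1189) = Add(Mul(549, Add(Mul(36, Pow(-9, -1)), Rational(14, 15))), 1189) = Add(Mul(549, Add(Mul(36, Rational(-1, 9)), Rational(14, 15))), 1189) = Add(Mul(549, Add(-4, Rational(14, 15))), 1189) = Add(Mul(549, Rational(-46, 15)), 1189) = Add(Rational(-8418, 5), 1189) = Rational(-2473, 5)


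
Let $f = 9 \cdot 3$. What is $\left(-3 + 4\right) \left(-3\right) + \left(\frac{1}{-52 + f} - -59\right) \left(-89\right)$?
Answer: $- \frac{131261}{25} \approx -5250.4$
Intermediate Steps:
$f = 27$
$\left(-3 + 4\right) \left(-3\right) + \left(\frac{1}{-52 + f} - -59\right) \left(-89\right) = \left(-3 + 4\right) \left(-3\right) + \left(\frac{1}{-52 + 27} - -59\right) \left(-89\right) = 1 \left(-3\right) + \left(\frac{1}{-25} + 59\right) \left(-89\right) = -3 + \left(- \frac{1}{25} + 59\right) \left(-89\right) = -3 + \frac{1474}{25} \left(-89\right) = -3 - \frac{131186}{25} = - \frac{131261}{25}$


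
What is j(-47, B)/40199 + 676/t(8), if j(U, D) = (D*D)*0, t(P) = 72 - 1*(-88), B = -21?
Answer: 169/40 ≈ 4.2250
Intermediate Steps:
t(P) = 160 (t(P) = 72 + 88 = 160)
j(U, D) = 0 (j(U, D) = D**2*0 = 0)
j(-47, B)/40199 + 676/t(8) = 0/40199 + 676/160 = 0*(1/40199) + 676*(1/160) = 0 + 169/40 = 169/40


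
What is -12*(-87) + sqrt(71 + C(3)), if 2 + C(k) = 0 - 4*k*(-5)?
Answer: 1044 + sqrt(129) ≈ 1055.4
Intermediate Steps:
C(k) = -2 + 20*k (C(k) = -2 + (0 - 4*k*(-5)) = -2 + (0 + 20*k) = -2 + 20*k)
-12*(-87) + sqrt(71 + C(3)) = -12*(-87) + sqrt(71 + (-2 + 20*3)) = 1044 + sqrt(71 + (-2 + 60)) = 1044 + sqrt(71 + 58) = 1044 + sqrt(129)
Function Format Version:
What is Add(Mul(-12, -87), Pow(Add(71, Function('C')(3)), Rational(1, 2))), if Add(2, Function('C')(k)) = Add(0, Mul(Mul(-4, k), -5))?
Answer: Add(1044, Pow(129, Rational(1, 2))) ≈ 1055.4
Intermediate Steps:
Function('C')(k) = Add(-2, Mul(20, k)) (Function('C')(k) = Add(-2, Add(0, Mul(Mul(-4, k), -5))) = Add(-2, Add(0, Mul(20, k))) = Add(-2, Mul(20, k)))
Add(Mul(-12, -87), Pow(Add(71, Function('C')(3)), Rational(1, 2))) = Add(Mul(-12, -87), Pow(Add(71, Add(-2, Mul(20, 3))), Rational(1, 2))) = Add(1044, Pow(Add(71, Add(-2, 60)), Rational(1, 2))) = Add(1044, Pow(Add(71, 58), Rational(1, 2))) = Add(1044, Pow(129, Rational(1, 2)))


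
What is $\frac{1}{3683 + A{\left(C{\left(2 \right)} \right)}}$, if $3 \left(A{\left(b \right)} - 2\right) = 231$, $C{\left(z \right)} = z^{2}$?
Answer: $\frac{1}{3762} \approx 0.00026582$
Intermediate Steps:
$A{\left(b \right)} = 79$ ($A{\left(b \right)} = 2 + \frac{1}{3} \cdot 231 = 2 + 77 = 79$)
$\frac{1}{3683 + A{\left(C{\left(2 \right)} \right)}} = \frac{1}{3683 + 79} = \frac{1}{3762}$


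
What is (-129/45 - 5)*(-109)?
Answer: 12862/15 ≈ 857.47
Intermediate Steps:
(-129/45 - 5)*(-109) = (-129*1/45 - 5)*(-109) = (-43/15 - 5)*(-109) = -118/15*(-109) = 12862/15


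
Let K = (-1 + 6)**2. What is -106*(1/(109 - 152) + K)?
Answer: -113844/43 ≈ -2647.5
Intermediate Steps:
K = 25 (K = 5**2 = 25)
-106*(1/(109 - 152) + K) = -106*(1/(109 - 152) + 25) = -106*(1/(-43) + 25) = -106*(-1/43 + 25) = -106*1074/43 = -113844/43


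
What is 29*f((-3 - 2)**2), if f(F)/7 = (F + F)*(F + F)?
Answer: 507500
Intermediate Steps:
f(F) = 28*F**2 (f(F) = 7*((F + F)*(F + F)) = 7*((2*F)*(2*F)) = 7*(4*F**2) = 28*F**2)
29*f((-3 - 2)**2) = 29*(28*((-3 - 2)**2)**2) = 29*(28*((-5)**2)**2) = 29*(28*25**2) = 29*(28*625) = 29*17500 = 507500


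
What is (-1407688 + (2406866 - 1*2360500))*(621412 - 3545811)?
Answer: 3981048695478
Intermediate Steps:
(-1407688 + (2406866 - 1*2360500))*(621412 - 3545811) = (-1407688 + (2406866 - 2360500))*(-2924399) = (-1407688 + 46366)*(-2924399) = -1361322*(-2924399) = 3981048695478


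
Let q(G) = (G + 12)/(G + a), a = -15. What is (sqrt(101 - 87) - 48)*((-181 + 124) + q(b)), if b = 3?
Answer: 2796 - 233*sqrt(14)/4 ≈ 2578.0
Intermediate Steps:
q(G) = (12 + G)/(-15 + G) (q(G) = (G + 12)/(G - 15) = (12 + G)/(-15 + G))
(sqrt(101 - 87) - 48)*((-181 + 124) + q(b)) = (sqrt(101 - 87) - 48)*((-181 + 124) + (12 + 3)/(-15 + 3)) = (sqrt(14) - 48)*(-57 + 15/(-12)) = (-48 + sqrt(14))*(-57 - 1/12*15) = (-48 + sqrt(14))*(-57 - 5/4) = (-48 + sqrt(14))*(-233/4) = 2796 - 233*sqrt(14)/4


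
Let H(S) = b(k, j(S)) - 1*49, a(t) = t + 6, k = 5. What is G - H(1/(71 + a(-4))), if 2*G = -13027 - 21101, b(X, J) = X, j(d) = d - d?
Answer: -17020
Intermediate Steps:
j(d) = 0
G = -17064 (G = (-13027 - 21101)/2 = (½)*(-34128) = -17064)
a(t) = 6 + t
H(S) = -44 (H(S) = 5 - 1*49 = 5 - 49 = -44)
G - H(1/(71 + a(-4))) = -17064 - 1*(-44) = -17064 + 44 = -17020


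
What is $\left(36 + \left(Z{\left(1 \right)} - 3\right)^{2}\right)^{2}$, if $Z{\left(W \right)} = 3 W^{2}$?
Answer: $1296$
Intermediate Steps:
$\left(36 + \left(Z{\left(1 \right)} - 3\right)^{2}\right)^{2} = \left(36 + \left(3 \cdot 1^{2} - 3\right)^{2}\right)^{2} = \left(36 + \left(3 \cdot 1 - 3\right)^{2}\right)^{2} = \left(36 + \left(3 - 3\right)^{2}\right)^{2} = \left(36 + 0^{2}\right)^{2} = \left(36 + 0\right)^{2} = 36^{2} = 1296$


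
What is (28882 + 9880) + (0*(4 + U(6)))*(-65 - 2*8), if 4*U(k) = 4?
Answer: 38762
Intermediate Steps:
U(k) = 1 (U(k) = (1/4)*4 = 1)
(28882 + 9880) + (0*(4 + U(6)))*(-65 - 2*8) = (28882 + 9880) + (0*(4 + 1))*(-65 - 2*8) = 38762 + (0*5)*(-65 - 16) = 38762 + 0*(-81) = 38762 + 0 = 38762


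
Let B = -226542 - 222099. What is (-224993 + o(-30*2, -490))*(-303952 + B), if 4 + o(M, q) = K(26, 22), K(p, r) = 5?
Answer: 169327404256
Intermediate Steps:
o(M, q) = 1 (o(M, q) = -4 + 5 = 1)
B = -448641
(-224993 + o(-30*2, -490))*(-303952 + B) = (-224993 + 1)*(-303952 - 448641) = -224992*(-752593) = 169327404256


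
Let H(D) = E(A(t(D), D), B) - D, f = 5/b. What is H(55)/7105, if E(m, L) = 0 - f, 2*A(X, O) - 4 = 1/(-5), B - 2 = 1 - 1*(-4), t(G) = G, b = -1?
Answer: -10/1421 ≈ -0.0070373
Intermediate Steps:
f = -5 (f = 5/(-1) = 5*(-1) = -5)
B = 7 (B = 2 + (1 - 1*(-4)) = 2 + (1 + 4) = 2 + 5 = 7)
A(X, O) = 19/10 (A(X, O) = 2 + (½)/(-5) = 2 + (½)*(-⅕) = 2 - ⅒ = 19/10)
E(m, L) = 5 (E(m, L) = 0 - 1*(-5) = 0 + 5 = 5)
H(D) = 5 - D
H(55)/7105 = (5 - 1*55)/7105 = (5 - 55)*(1/7105) = -50*1/7105 = -10/1421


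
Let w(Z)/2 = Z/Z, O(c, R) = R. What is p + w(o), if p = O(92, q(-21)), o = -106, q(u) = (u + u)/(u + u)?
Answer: 3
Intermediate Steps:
q(u) = 1 (q(u) = (2*u)/((2*u)) = (2*u)*(1/(2*u)) = 1)
p = 1
w(Z) = 2 (w(Z) = 2*(Z/Z) = 2*1 = 2)
p + w(o) = 1 + 2 = 3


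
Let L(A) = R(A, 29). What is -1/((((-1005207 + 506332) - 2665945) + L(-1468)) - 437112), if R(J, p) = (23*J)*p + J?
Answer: 1/4582556 ≈ 2.1822e-7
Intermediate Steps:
R(J, p) = J + 23*J*p (R(J, p) = 23*J*p + J = J + 23*J*p)
L(A) = 668*A (L(A) = A*(1 + 23*29) = A*(1 + 667) = A*668 = 668*A)
-1/((((-1005207 + 506332) - 2665945) + L(-1468)) - 437112) = -1/((((-1005207 + 506332) - 2665945) + 668*(-1468)) - 437112) = -1/(((-498875 - 2665945) - 980624) - 437112) = -1/((-3164820 - 980624) - 437112) = -1/(-4145444 - 437112) = -1/(-4582556) = -1*(-1/4582556) = 1/4582556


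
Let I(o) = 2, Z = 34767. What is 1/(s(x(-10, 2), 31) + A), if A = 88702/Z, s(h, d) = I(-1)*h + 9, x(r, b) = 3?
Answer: 34767/610207 ≈ 0.056976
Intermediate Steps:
s(h, d) = 9 + 2*h (s(h, d) = 2*h + 9 = 9 + 2*h)
A = 88702/34767 ≈ 2.5513
1/(s(x(-10, 2), 31) + A) = 1/((9 + 2*3) + 88702/34767) = 1/((9 + 6) + 88702/34767) = 1/(15 + 88702/34767) = 1/(610207/34767) = 34767/610207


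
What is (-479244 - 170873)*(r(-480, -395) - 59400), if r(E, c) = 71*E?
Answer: 60772937160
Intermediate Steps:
(-479244 - 170873)*(r(-480, -395) - 59400) = (-479244 - 170873)*(71*(-480) - 59400) = -650117*(-34080 - 59400) = -650117*(-93480) = 60772937160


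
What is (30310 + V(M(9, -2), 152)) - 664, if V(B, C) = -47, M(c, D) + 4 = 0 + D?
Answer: 29599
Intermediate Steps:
M(c, D) = -4 + D (M(c, D) = -4 + (0 + D) = -4 + D)
(30310 + V(M(9, -2), 152)) - 664 = (30310 - 47) - 664 = 30263 - 664 = 29599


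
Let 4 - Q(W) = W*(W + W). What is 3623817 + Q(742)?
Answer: 2522693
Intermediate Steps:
Q(W) = 4 - 2*W**2 (Q(W) = 4 - W*(W + W) = 4 - W*2*W = 4 - 2*W**2)
3623817 + Q(742) = 3623817 + (4 - 2*742**2) = 3623817 + (4 - 2*550564) = 3623817 + (4 - 1101128) = 3623817 - 1101124 = 2522693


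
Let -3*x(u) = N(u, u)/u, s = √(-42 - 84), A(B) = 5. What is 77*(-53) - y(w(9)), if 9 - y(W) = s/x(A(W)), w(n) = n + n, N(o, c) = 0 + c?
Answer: -4090 - 9*I*√14 ≈ -4090.0 - 33.675*I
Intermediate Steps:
N(o, c) = c
s = 3*I*√14 (s = √(-126) = 3*I*√14 ≈ 11.225*I)
x(u) = -⅓ (x(u) = -u/(3*u) = -⅓*1 = -⅓)
w(n) = 2*n
y(W) = 9 + 9*I*√14 (y(W) = 9 - 3*I*√14/(-⅓) = 9 - 3*I*√14*(-3) = 9 - (-9)*I*√14 = 9 + 9*I*√14)
77*(-53) - y(w(9)) = 77*(-53) - (9 + 9*I*√14) = -4081 + (-9 - 9*I*√14) = -4090 - 9*I*√14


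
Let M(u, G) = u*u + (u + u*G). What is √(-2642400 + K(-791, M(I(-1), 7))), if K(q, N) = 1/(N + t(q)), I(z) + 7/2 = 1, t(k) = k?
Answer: 2*I*√6845111439819/3219 ≈ 1625.5*I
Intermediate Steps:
I(z) = -5/2 (I(z) = -7/2 + 1 = -5/2)
M(u, G) = u + u² + G*u (M(u, G) = u² + (u + G*u) = u + u² + G*u)
K(q, N) = 1/(N + q)
√(-2642400 + K(-791, M(I(-1), 7))) = √(-2642400 + 1/(-5*(1 + 7 - 5/2)/2 - 791)) = √(-2642400 + 1/(-5/2*11/2 - 791)) = √(-2642400 + 1/(-55/4 - 791)) = √(-2642400 + 1/(-3219/4)) = √(-2642400 - 4/3219) = √(-8505885604/3219) = 2*I*√6845111439819/3219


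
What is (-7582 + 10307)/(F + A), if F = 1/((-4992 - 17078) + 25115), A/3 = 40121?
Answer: 8297625/366505336 ≈ 0.022640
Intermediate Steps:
A = 120363 (A = 3*40121 = 120363)
F = 1/3045 (F = 1/(-22070 + 25115) = 1/3045 ≈ 0.00032841)
(-7582 + 10307)/(F + A) = (-7582 + 10307)/(1/3045 + 120363) = 2725/(366505336/3045) = 2725*(3045/366505336) = 8297625/366505336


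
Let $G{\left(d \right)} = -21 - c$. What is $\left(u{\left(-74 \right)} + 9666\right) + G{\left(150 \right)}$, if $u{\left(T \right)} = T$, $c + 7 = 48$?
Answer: $9530$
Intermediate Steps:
$c = 41$ ($c = -7 + 48 = 41$)
$G{\left(d \right)} = -62$ ($G{\left(d \right)} = -21 - 41 = -62$)
$\left(u{\left(-74 \right)} + 9666\right) + G{\left(150 \right)} = \left(-74 + 9666\right) - 62 = 9592 - 62 = 9530$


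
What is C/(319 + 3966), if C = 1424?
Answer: 1424/4285 ≈ 0.33232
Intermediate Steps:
C/(319 + 3966) = 1424/(319 + 3966) = 1424/4285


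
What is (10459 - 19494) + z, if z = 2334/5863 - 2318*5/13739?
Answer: -66165546349/7322887 ≈ -9035.4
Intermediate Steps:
z = -3262304/7322887 (z = 2334*(1/5863) - 11590*1/13739 = 2334/5863 - 11590/13739 = -3262304/7322887 ≈ -0.44549)
(10459 - 19494) + z = (10459 - 19494) - 3262304/7322887 = -9035 - 3262304/7322887 = -66165546349/7322887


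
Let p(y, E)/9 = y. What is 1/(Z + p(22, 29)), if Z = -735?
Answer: -1/537 ≈ -0.0018622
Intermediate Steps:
p(y, E) = 9*y
1/(Z + p(22, 29)) = 1/(-735 + 9*22) = 1/(-735 + 198) = 1/(-537) = -1/537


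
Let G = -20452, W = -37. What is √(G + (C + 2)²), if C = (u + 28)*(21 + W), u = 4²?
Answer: 4*√29522 ≈ 687.28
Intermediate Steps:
u = 16
C = -704 (C = (16 + 28)*(21 - 37) = 44*(-16) = -704)
√(G + (C + 2)²) = √(-20452 + (-704 + 2)²) = √(-20452 + (-702)²) = √(-20452 + 492804) = √472352 = 4*√29522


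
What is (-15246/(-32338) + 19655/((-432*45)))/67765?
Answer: -6784423/852010320816 ≈ -7.9628e-6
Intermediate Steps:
(-15246/(-32338) + 19655/((-432*45)))/67765 = (-15246*(-1/32338) + 19655/(-19440))*(1/67765) = (7623/16169 + 19655*(-1/19440))*(1/67765) = (7623/16169 - 3931/3888)*(1/67765) = -33922115/62865072*1/67765 = -6784423/852010320816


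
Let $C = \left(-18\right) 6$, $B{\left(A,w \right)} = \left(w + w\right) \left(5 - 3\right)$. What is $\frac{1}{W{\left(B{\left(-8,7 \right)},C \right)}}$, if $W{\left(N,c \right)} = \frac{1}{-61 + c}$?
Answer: $-169$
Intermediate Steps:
$B{\left(A,w \right)} = 4 w$ ($B{\left(A,w \right)} = 2 w 2 = 4 w$)
$C = -108$
$\frac{1}{W{\left(B{\left(-8,7 \right)},C \right)}} = \frac{1}{\frac{1}{-61 - 108}} = \frac{1}{\frac{1}{-169}} = \frac{1}{- \frac{1}{169}} = -169$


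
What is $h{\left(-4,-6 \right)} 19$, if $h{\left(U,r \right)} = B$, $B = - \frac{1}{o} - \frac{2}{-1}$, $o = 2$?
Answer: $\frac{57}{2} \approx 28.5$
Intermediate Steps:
$B = \frac{3}{2}$ ($B = - \frac{1}{2} - \frac{2}{-1} = \left(-1\right) \frac{1}{2} - -2 = - \frac{1}{2} + 2 = \frac{3}{2} \approx 1.5$)
$h{\left(U,r \right)} = \frac{3}{2}$
$h{\left(-4,-6 \right)} 19 = \frac{3}{2} \cdot 19 = \frac{57}{2}$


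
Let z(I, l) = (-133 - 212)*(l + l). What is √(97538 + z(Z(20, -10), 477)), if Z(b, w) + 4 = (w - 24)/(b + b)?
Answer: 2*I*√57898 ≈ 481.24*I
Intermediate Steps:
Z(b, w) = -4 + (-24 + w)/(2*b) (Z(b, w) = -4 + (w - 24)/(b + b) = -4 + (-24 + w)/((2*b)) = -4 + (-24 + w)*(1/(2*b)) = -4 + (-24 + w)/(2*b))
z(I, l) = -690*l
√(97538 + z(Z(20, -10), 477)) = √(97538 - 690*477) = √(97538 - 329130) = √(-231592) = 2*I*√57898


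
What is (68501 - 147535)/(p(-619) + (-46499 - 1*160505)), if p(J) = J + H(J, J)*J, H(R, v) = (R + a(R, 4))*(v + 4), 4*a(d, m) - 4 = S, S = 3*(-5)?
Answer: 316136/947594087 ≈ 0.00033362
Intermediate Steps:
S = -15
a(d, m) = -11/4 (a(d, m) = 1 + (¼)*(-15) = 1 - 15/4 = -11/4)
H(R, v) = (4 + v)*(-11/4 + R) (H(R, v) = (R - 11/4)*(v + 4) = (-11/4 + R)*(4 + v) = (4 + v)*(-11/4 + R))
p(J) = J + J*(-11 + J² + 5*J/4) (p(J) = J + (-11 + 4*J - 11*J/4 + J*J)*J = J + (-11 + 4*J - 11*J/4 + J²)*J = J + (-11 + J² + 5*J/4)*J = J + J*(-11 + J² + 5*J/4))
(68501 - 147535)/(p(-619) + (-46499 - 1*160505)) = (68501 - 147535)/((¼)*(-619)*(-40 + 4*(-619)² + 5*(-619)) + (-46499 - 1*160505)) = -79034/((¼)*(-619)*(-40 + 4*383161 - 3095) + (-46499 - 160505)) = -79034/((¼)*(-619)*(-40 + 1532644 - 3095) - 207004) = -79034/((¼)*(-619)*1529509 - 207004) = -79034/(-946766071/4 - 207004) = -79034/(-947594087/4) = -79034*(-4/947594087) = 316136/947594087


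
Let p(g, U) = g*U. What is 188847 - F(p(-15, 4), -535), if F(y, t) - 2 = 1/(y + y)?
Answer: 22661401/120 ≈ 1.8885e+5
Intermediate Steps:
p(g, U) = U*g
F(y, t) = 2 + 1/(2*y) (F(y, t) = 2 + 1/(y + y) = 2 + 1/(2*y))
188847 - F(p(-15, 4), -535) = 188847 - (2 + 1/(2*((4*(-15))))) = 188847 - (2 + (½)/(-60)) = 188847 - (2 + (½)*(-1/60)) = 188847 - (2 - 1/120) = 188847 - 1*239/120 = 188847 - 239/120 = 22661401/120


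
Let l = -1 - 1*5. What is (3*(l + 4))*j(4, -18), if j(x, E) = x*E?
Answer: 432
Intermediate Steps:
l = -6 (l = -1 - 5 = -6)
j(x, E) = E*x
(3*(l + 4))*j(4, -18) = (3*(-6 + 4))*(-18*4) = (3*(-2))*(-72) = -6*(-72) = 432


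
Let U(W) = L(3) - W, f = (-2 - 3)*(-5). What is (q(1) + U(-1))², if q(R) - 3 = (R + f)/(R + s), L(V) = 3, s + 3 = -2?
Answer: ¼ ≈ 0.25000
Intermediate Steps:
s = -5 (s = -3 - 2 = -5)
f = 25 (f = -5*(-5) = 25)
q(R) = 3 + (25 + R)/(-5 + R) (q(R) = 3 + (R + 25)/(R - 5) = 3 + (25 + R)/(-5 + R))
U(W) = 3 - W
(q(1) + U(-1))² = (2*(5 + 2*1)/(-5 + 1) + (3 - 1*(-1)))² = (2*(5 + 2)/(-4) + (3 + 1))² = (2*(-¼)*7 + 4)² = (-7/2 + 4)² = (½)² = ¼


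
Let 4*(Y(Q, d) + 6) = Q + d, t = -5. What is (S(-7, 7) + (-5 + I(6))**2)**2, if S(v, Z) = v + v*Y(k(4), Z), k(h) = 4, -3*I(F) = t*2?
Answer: 444889/1296 ≈ 343.28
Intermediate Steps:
I(F) = 10/3 (I(F) = -(-5)*2/3 = -1/3*(-10) = 10/3)
Y(Q, d) = -6 + Q/4 + d/4 (Y(Q, d) = -6 + (Q + d)/4 = -6 + (Q/4 + d/4) = -6 + Q/4 + d/4)
S(v, Z) = v + v*(-5 + Z/4) (S(v, Z) = v + v*(-6 + (1/4)*4 + Z/4) = v + v*(-6 + 1 + Z/4) = v + v*(-5 + Z/4))
(S(-7, 7) + (-5 + I(6))**2)**2 = ((1/4)*(-7)*(-16 + 7) + (-5 + 10/3)**2)**2 = ((1/4)*(-7)*(-9) + (-5/3)**2)**2 = (63/4 + 25/9)**2 = (667/36)**2 = 444889/1296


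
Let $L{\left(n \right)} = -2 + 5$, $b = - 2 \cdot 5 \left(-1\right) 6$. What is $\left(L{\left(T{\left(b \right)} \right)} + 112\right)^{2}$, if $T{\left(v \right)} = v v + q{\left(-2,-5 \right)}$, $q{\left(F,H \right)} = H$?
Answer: $13225$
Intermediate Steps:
$b = 60$ ($b = \left(-2\right) \left(-5\right) 6 = 10 \cdot 6 = 60$)
$T{\left(v \right)} = -5 + v^{2}$ ($T{\left(v \right)} = v v - 5 = v^{2} - 5 = -5 + v^{2}$)
$L{\left(n \right)} = 3$
$\left(L{\left(T{\left(b \right)} \right)} + 112\right)^{2} = \left(3 + 112\right)^{2} = 115^{2} = 13225$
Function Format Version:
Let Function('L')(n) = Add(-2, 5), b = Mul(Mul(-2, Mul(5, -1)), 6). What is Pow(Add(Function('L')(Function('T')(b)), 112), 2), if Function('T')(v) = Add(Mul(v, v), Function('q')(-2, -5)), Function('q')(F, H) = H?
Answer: 13225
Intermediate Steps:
b = 60 (b = Mul(Mul(-2, -5), 6) = Mul(10, 6) = 60)
Function('T')(v) = Add(-5, Pow(v, 2)) (Function('T')(v) = Add(Mul(v, v), -5) = Add(Pow(v, 2), -5) = Add(-5, Pow(v, 2)))
Function('L')(n) = 3
Pow(Add(Function('L')(Function('T')(b)), 112), 2) = Pow(Add(3, 112), 2) = Pow(115, 2) = 13225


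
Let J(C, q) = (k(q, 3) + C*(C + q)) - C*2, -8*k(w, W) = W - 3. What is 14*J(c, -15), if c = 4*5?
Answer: 840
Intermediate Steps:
c = 20
k(w, W) = 3/8 - W/8 (k(w, W) = -(W - 3)/8 = -(-3 + W)/8 = 3/8 - W/8)
J(C, q) = -2*C + C*(C + q) (J(C, q) = ((3/8 - ⅛*3) + C*(C + q)) - C*2 = ((3/8 - 3/8) + C*(C + q)) - 2*C = (0 + C*(C + q)) - 2*C = C*(C + q) - 2*C = -2*C + C*(C + q))
14*J(c, -15) = 14*(20*(-2 + 20 - 15)) = 14*(20*3) = 14*60 = 840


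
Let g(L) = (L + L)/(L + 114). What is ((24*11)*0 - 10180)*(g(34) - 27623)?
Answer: 10404306120/37 ≈ 2.8120e+8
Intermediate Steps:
g(L) = 2*L/(114 + L) (g(L) = (2*L)/(114 + L) = 2*L/(114 + L))
((24*11)*0 - 10180)*(g(34) - 27623) = ((24*11)*0 - 10180)*(2*34/(114 + 34) - 27623) = (264*0 - 10180)*(2*34/148 - 27623) = (0 - 10180)*(2*34*(1/148) - 27623) = -10180*(17/37 - 27623) = -10180*(-1022034/37) = 10404306120/37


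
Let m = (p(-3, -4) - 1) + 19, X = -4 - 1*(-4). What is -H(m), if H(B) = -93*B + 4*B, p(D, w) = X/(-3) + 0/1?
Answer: 1602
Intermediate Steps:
X = 0 (X = -4 + 4 = 0)
p(D, w) = 0 (p(D, w) = 0/(-3) + 0/1 = 0*(-⅓) + 0*1 = 0 + 0 = 0)
m = 18 (m = (0 - 1) + 19 = -1 + 19 = 18)
H(B) = -89*B
-H(m) = -(-89)*18 = -1*(-1602) = 1602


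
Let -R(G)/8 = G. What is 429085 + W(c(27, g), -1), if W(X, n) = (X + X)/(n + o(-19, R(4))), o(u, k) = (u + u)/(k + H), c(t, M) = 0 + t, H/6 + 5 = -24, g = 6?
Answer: 6006263/14 ≈ 4.2902e+5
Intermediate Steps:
H = -174 (H = -30 + 6*(-24) = -30 - 144 = -174)
R(G) = -8*G
c(t, M) = t
o(u, k) = 2*u/(-174 + k) (o(u, k) = (u + u)/(k - 174) = (2*u)/(-174 + k) = 2*u/(-174 + k))
W(X, n) = 2*X/(19/103 + n) (W(X, n) = (X + X)/(n + 2*(-19)/(-174 - 8*4)) = (2*X)/(n + 2*(-19)/(-174 - 32)) = (2*X)/(n + 2*(-19)/(-206)) = (2*X)/(n + 2*(-19)*(-1/206)) = (2*X)/(n + 19/103) = (2*X)/(19/103 + n) = 2*X/(19/103 + n))
429085 + W(c(27, g), -1) = 429085 + 206*27/(19 + 103*(-1)) = 429085 + 206*27/(19 - 103) = 429085 + 206*27/(-84) = 429085 + 206*27*(-1/84) = 429085 - 927/14 = 6006263/14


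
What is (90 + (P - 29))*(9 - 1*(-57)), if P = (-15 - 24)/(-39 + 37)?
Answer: 5313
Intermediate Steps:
P = 39/2 (P = -39/(-2) = -39*(-1/2) = 39/2 ≈ 19.500)
(90 + (P - 29))*(9 - 1*(-57)) = (90 + (39/2 - 29))*(9 - 1*(-57)) = (90 - 19/2)*(9 + 57) = (161/2)*66 = 5313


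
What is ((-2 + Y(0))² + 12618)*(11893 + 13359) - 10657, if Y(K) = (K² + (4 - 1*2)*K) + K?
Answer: 318720087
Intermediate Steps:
Y(K) = K² + 3*K (Y(K) = (K² + (4 - 2)*K) + K = (K² + 2*K) + K = K² + 3*K)
((-2 + Y(0))² + 12618)*(11893 + 13359) - 10657 = ((-2 + 0*(3 + 0))² + 12618)*(11893 + 13359) - 10657 = ((-2 + 0*3)² + 12618)*25252 - 10657 = ((-2 + 0)² + 12618)*25252 - 10657 = ((-2)² + 12618)*25252 - 10657 = (4 + 12618)*25252 - 10657 = 12622*25252 - 10657 = 318730744 - 10657 = 318720087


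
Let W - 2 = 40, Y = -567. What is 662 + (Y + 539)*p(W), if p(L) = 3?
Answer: 578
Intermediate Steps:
W = 42 (W = 2 + 40 = 42)
662 + (Y + 539)*p(W) = 662 + (-567 + 539)*3 = 662 - 28*3 = 662 - 84 = 578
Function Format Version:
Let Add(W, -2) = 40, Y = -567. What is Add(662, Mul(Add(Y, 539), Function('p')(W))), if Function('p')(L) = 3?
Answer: 578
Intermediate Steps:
W = 42 (W = Add(2, 40) = 42)
Add(662, Mul(Add(Y, 539), Function('p')(W))) = Add(662, Mul(Add(-567, 539), 3)) = Add(662, Mul(-28, 3)) = Add(662, -84) = 578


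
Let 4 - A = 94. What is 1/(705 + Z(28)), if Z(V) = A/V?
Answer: 14/9825 ≈ 0.0014249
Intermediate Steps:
A = -90 (A = 4 - 1*94 = 4 - 94 = -90)
Z(V) = -90/V
1/(705 + Z(28)) = 1/(705 - 90/28) = 1/(705 - 90*1/28) = 1/(705 - 45/14) = 1/(9825/14) = 14/9825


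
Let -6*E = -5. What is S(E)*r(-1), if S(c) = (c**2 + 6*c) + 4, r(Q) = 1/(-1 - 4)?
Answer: -349/180 ≈ -1.9389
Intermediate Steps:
E = 5/6 (E = -1/6*(-5) = 5/6 ≈ 0.83333)
r(Q) = -1/5 (r(Q) = 1/(-5) = -1/5)
S(c) = 4 + c**2 + 6*c
S(E)*r(-1) = (4 + (5/6)**2 + 6*(5/6))*(-1/5) = (4 + 25/36 + 5)*(-1/5) = (349/36)*(-1/5) = -349/180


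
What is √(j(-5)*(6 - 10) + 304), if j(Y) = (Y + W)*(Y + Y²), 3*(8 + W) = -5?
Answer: 4*√831/3 ≈ 38.436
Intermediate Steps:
W = -29/3 (W = -8 + (⅓)*(-5) = -8 - 5/3 = -29/3 ≈ -9.6667)
j(Y) = (-29/3 + Y)*(Y + Y²) (j(Y) = (Y - 29/3)*(Y + Y²) = (-29/3 + Y)*(Y + Y²))
√(j(-5)*(6 - 10) + 304) = √(((⅓)*(-5)*(-29 - 26*(-5) + 3*(-5)²))*(6 - 10) + 304) = √(((⅓)*(-5)*(-29 + 130 + 3*25))*(-4) + 304) = √(((⅓)*(-5)*(-29 + 130 + 75))*(-4) + 304) = √(((⅓)*(-5)*176)*(-4) + 304) = √(-880/3*(-4) + 304) = √(3520/3 + 304) = √(4432/3) = 4*√831/3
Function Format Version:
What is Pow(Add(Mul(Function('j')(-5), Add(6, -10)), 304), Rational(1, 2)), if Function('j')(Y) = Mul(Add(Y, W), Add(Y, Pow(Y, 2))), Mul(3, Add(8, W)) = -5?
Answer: Mul(Rational(4, 3), Pow(831, Rational(1, 2))) ≈ 38.436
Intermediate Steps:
W = Rational(-29, 3) (W = Add(-8, Mul(Rational(1, 3), -5)) = Add(-8, Rational(-5, 3)) = Rational(-29, 3) ≈ -9.6667)
Function('j')(Y) = Mul(Add(Rational(-29, 3), Y), Add(Y, Pow(Y, 2))) (Function('j')(Y) = Mul(Add(Y, Rational(-29, 3)), Add(Y, Pow(Y, 2))) = Mul(Add(Rational(-29, 3), Y), Add(Y, Pow(Y, 2))))
Pow(Add(Mul(Function('j')(-5), Add(6, -10)), 304), Rational(1, 2)) = Pow(Add(Mul(Mul(Rational(1, 3), -5, Add(-29, Mul(-26, -5), Mul(3, Pow(-5, 2)))), Add(6, -10)), 304), Rational(1, 2)) = Pow(Add(Mul(Mul(Rational(1, 3), -5, Add(-29, 130, Mul(3, 25))), -4), 304), Rational(1, 2)) = Pow(Add(Mul(Mul(Rational(1, 3), -5, Add(-29, 130, 75)), -4), 304), Rational(1, 2)) = Pow(Add(Mul(Mul(Rational(1, 3), -5, 176), -4), 304), Rational(1, 2)) = Pow(Add(Mul(Rational(-880, 3), -4), 304), Rational(1, 2)) = Pow(Add(Rational(3520, 3), 304), Rational(1, 2)) = Pow(Rational(4432, 3), Rational(1, 2)) = Mul(Rational(4, 3), Pow(831, Rational(1, 2)))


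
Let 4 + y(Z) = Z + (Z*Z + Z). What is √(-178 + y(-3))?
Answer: I*√179 ≈ 13.379*I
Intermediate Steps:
y(Z) = -4 + Z² + 2*Z (y(Z) = -4 + (Z + (Z*Z + Z)) = -4 + (Z + (Z² + Z)) = -4 + (Z + (Z + Z²)) = -4 + (Z² + 2*Z) = -4 + Z² + 2*Z)
√(-178 + y(-3)) = √(-178 + (-4 + (-3)² + 2*(-3))) = √(-178 + (-4 + 9 - 6)) = √(-178 - 1) = √(-179) = I*√179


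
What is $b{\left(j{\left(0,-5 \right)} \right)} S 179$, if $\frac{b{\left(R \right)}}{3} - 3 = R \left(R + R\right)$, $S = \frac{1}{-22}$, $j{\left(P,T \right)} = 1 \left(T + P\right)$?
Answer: $- \frac{28461}{22} \approx -1293.7$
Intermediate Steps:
$j{\left(P,T \right)} = P + T$ ($j{\left(P,T \right)} = 1 \left(P + T\right) = P + T$)
$S = - \frac{1}{22} \approx -0.045455$
$b{\left(R \right)} = 9 + 6 R^{2}$ ($b{\left(R \right)} = 9 + 3 R \left(R + R\right) = 9 + 3 R 2 R = 9 + 3 \cdot 2 R^{2} = 9 + 6 R^{2}$)
$b{\left(j{\left(0,-5 \right)} \right)} S 179 = \left(9 + 6 \left(0 - 5\right)^{2}\right) \left(- \frac{1}{22}\right) 179 = \left(9 + 6 \left(-5\right)^{2}\right) \left(- \frac{1}{22}\right) 179 = \left(9 + 6 \cdot 25\right) \left(- \frac{1}{22}\right) 179 = \left(9 + 150\right) \left(- \frac{1}{22}\right) 179 = 159 \left(- \frac{1}{22}\right) 179 = \left(- \frac{159}{22}\right) 179 = - \frac{28461}{22}$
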